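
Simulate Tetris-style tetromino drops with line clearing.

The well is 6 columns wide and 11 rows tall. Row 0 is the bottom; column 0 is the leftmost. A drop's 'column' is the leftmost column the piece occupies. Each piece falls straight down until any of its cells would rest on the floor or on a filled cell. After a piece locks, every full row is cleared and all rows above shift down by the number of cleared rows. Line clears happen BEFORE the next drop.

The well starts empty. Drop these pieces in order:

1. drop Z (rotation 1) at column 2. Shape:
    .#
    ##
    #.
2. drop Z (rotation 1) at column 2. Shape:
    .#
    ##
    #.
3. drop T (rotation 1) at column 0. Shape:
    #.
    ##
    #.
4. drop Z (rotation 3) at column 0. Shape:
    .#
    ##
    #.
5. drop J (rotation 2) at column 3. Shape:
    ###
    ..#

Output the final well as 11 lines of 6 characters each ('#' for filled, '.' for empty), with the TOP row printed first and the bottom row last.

Drop 1: Z rot1 at col 2 lands with bottom-row=0; cleared 0 line(s) (total 0); column heights now [0 0 2 3 0 0], max=3
Drop 2: Z rot1 at col 2 lands with bottom-row=2; cleared 0 line(s) (total 0); column heights now [0 0 4 5 0 0], max=5
Drop 3: T rot1 at col 0 lands with bottom-row=0; cleared 0 line(s) (total 0); column heights now [3 2 4 5 0 0], max=5
Drop 4: Z rot3 at col 0 lands with bottom-row=3; cleared 0 line(s) (total 0); column heights now [5 6 4 5 0 0], max=6
Drop 5: J rot2 at col 3 lands with bottom-row=4; cleared 0 line(s) (total 0); column heights now [5 6 4 6 6 6], max=6

Answer: ......
......
......
......
......
.#.###
##.#.#
#.##..
#.##..
####..
#.#...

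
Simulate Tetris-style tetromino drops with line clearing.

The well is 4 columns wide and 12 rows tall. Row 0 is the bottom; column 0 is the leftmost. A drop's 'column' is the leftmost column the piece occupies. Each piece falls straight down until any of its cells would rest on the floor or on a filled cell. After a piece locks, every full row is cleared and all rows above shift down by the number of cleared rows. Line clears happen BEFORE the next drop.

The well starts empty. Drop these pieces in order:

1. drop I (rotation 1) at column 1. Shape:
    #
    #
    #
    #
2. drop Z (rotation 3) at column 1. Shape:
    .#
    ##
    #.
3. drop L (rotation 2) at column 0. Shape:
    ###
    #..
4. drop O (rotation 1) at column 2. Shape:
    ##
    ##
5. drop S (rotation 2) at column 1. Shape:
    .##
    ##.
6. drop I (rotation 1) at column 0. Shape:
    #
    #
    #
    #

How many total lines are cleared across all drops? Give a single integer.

Drop 1: I rot1 at col 1 lands with bottom-row=0; cleared 0 line(s) (total 0); column heights now [0 4 0 0], max=4
Drop 2: Z rot3 at col 1 lands with bottom-row=4; cleared 0 line(s) (total 0); column heights now [0 6 7 0], max=7
Drop 3: L rot2 at col 0 lands with bottom-row=6; cleared 0 line(s) (total 0); column heights now [8 8 8 0], max=8
Drop 4: O rot1 at col 2 lands with bottom-row=8; cleared 0 line(s) (total 0); column heights now [8 8 10 10], max=10
Drop 5: S rot2 at col 1 lands with bottom-row=10; cleared 0 line(s) (total 0); column heights now [8 11 12 12], max=12
Drop 6: I rot1 at col 0 lands with bottom-row=8; cleared 0 line(s) (total 0); column heights now [12 11 12 12], max=12

Answer: 0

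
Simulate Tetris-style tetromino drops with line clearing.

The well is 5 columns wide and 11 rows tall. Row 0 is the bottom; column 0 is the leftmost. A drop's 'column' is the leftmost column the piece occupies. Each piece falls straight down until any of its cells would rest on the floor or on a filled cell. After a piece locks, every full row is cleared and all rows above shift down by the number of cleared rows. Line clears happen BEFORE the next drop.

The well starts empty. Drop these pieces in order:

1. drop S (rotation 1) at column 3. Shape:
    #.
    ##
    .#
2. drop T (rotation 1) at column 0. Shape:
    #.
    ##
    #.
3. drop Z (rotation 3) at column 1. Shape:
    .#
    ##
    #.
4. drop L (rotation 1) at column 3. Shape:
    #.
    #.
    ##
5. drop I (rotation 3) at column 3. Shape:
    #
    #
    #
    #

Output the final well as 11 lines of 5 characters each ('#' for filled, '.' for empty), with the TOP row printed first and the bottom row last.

Answer: .....
...#.
...#.
...#.
...#.
...#.
..##.
.####
##.#.
##.##
#...#

Derivation:
Drop 1: S rot1 at col 3 lands with bottom-row=0; cleared 0 line(s) (total 0); column heights now [0 0 0 3 2], max=3
Drop 2: T rot1 at col 0 lands with bottom-row=0; cleared 0 line(s) (total 0); column heights now [3 2 0 3 2], max=3
Drop 3: Z rot3 at col 1 lands with bottom-row=2; cleared 0 line(s) (total 0); column heights now [3 4 5 3 2], max=5
Drop 4: L rot1 at col 3 lands with bottom-row=3; cleared 0 line(s) (total 0); column heights now [3 4 5 6 4], max=6
Drop 5: I rot3 at col 3 lands with bottom-row=6; cleared 0 line(s) (total 0); column heights now [3 4 5 10 4], max=10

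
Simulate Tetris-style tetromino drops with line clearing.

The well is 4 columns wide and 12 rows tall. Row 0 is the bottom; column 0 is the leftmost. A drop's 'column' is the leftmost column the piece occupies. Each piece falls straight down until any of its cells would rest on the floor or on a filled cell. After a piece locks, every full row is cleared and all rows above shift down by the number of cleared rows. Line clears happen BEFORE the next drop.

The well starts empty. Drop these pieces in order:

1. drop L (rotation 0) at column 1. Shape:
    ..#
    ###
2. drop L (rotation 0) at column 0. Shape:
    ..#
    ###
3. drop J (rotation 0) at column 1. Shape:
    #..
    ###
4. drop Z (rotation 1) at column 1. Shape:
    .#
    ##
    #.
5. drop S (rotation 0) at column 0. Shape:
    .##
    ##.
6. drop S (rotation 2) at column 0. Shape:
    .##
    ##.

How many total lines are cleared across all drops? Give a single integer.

Answer: 1

Derivation:
Drop 1: L rot0 at col 1 lands with bottom-row=0; cleared 0 line(s) (total 0); column heights now [0 1 1 2], max=2
Drop 2: L rot0 at col 0 lands with bottom-row=1; cleared 1 line(s) (total 1); column heights now [0 1 2 1], max=2
Drop 3: J rot0 at col 1 lands with bottom-row=2; cleared 0 line(s) (total 1); column heights now [0 4 3 3], max=4
Drop 4: Z rot1 at col 1 lands with bottom-row=4; cleared 0 line(s) (total 1); column heights now [0 6 7 3], max=7
Drop 5: S rot0 at col 0 lands with bottom-row=6; cleared 0 line(s) (total 1); column heights now [7 8 8 3], max=8
Drop 6: S rot2 at col 0 lands with bottom-row=8; cleared 0 line(s) (total 1); column heights now [9 10 10 3], max=10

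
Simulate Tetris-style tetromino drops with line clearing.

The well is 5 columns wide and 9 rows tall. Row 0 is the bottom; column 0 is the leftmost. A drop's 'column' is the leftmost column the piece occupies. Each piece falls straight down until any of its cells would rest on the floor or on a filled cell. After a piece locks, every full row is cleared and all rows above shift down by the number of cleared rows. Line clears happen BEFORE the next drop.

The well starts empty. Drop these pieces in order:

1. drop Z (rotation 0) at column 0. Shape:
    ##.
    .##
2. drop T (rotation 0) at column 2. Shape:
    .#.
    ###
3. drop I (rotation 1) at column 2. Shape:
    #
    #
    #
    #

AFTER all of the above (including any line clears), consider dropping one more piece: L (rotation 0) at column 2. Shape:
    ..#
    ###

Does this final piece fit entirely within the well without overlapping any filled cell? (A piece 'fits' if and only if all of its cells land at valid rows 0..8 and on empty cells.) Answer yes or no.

Drop 1: Z rot0 at col 0 lands with bottom-row=0; cleared 0 line(s) (total 0); column heights now [2 2 1 0 0], max=2
Drop 2: T rot0 at col 2 lands with bottom-row=1; cleared 1 line(s) (total 1); column heights now [0 1 1 2 0], max=2
Drop 3: I rot1 at col 2 lands with bottom-row=1; cleared 0 line(s) (total 1); column heights now [0 1 5 2 0], max=5
Test piece L rot0 at col 2 (width 3): heights before test = [0 1 5 2 0]; fits = True

Answer: yes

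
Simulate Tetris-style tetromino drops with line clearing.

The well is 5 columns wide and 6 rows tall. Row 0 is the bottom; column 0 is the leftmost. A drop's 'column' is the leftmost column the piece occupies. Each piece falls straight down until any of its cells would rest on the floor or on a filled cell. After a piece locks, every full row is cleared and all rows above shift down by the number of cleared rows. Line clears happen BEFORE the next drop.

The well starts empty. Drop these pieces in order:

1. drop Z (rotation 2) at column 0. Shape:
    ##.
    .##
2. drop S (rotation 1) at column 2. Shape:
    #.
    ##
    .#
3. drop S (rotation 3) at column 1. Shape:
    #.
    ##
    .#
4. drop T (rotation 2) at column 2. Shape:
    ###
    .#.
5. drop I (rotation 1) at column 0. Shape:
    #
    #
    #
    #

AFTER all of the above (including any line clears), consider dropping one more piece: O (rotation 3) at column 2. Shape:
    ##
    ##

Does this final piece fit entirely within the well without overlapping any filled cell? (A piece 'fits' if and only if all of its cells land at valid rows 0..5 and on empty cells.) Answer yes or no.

Answer: no

Derivation:
Drop 1: Z rot2 at col 0 lands with bottom-row=0; cleared 0 line(s) (total 0); column heights now [2 2 1 0 0], max=2
Drop 2: S rot1 at col 2 lands with bottom-row=0; cleared 0 line(s) (total 0); column heights now [2 2 3 2 0], max=3
Drop 3: S rot3 at col 1 lands with bottom-row=3; cleared 0 line(s) (total 0); column heights now [2 6 5 2 0], max=6
Drop 4: T rot2 at col 2 lands with bottom-row=4; cleared 0 line(s) (total 0); column heights now [2 6 6 6 6], max=6
Drop 5: I rot1 at col 0 lands with bottom-row=2; cleared 1 line(s) (total 1); column heights now [5 5 5 5 0], max=5
Test piece O rot3 at col 2 (width 2): heights before test = [5 5 5 5 0]; fits = False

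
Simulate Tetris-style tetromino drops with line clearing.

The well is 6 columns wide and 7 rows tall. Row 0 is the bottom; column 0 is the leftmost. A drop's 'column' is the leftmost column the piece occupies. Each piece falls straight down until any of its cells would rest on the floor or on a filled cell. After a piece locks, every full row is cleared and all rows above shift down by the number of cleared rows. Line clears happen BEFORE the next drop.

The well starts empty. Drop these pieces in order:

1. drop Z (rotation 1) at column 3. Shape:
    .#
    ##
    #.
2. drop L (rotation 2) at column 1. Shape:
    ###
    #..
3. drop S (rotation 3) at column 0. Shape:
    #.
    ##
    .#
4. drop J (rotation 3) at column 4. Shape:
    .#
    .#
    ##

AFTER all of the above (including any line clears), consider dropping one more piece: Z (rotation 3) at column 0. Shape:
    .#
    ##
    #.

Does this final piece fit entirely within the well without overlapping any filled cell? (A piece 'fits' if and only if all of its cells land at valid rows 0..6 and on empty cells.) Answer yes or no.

Answer: no

Derivation:
Drop 1: Z rot1 at col 3 lands with bottom-row=0; cleared 0 line(s) (total 0); column heights now [0 0 0 2 3 0], max=3
Drop 2: L rot2 at col 1 lands with bottom-row=1; cleared 0 line(s) (total 0); column heights now [0 3 3 3 3 0], max=3
Drop 3: S rot3 at col 0 lands with bottom-row=3; cleared 0 line(s) (total 0); column heights now [6 5 3 3 3 0], max=6
Drop 4: J rot3 at col 4 lands with bottom-row=3; cleared 0 line(s) (total 0); column heights now [6 5 3 3 4 6], max=6
Test piece Z rot3 at col 0 (width 2): heights before test = [6 5 3 3 4 6]; fits = False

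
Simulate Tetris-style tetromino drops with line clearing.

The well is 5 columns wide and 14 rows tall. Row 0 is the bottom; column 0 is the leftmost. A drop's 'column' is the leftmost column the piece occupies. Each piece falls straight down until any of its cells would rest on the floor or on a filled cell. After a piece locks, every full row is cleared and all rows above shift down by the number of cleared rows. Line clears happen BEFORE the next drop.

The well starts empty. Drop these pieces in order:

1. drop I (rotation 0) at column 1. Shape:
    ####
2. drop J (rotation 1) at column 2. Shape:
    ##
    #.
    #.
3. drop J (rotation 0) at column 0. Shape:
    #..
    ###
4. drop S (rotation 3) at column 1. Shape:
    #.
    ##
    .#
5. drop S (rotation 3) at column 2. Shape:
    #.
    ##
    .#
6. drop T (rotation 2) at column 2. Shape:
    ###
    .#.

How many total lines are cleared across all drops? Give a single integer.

Answer: 0

Derivation:
Drop 1: I rot0 at col 1 lands with bottom-row=0; cleared 0 line(s) (total 0); column heights now [0 1 1 1 1], max=1
Drop 2: J rot1 at col 2 lands with bottom-row=1; cleared 0 line(s) (total 0); column heights now [0 1 4 4 1], max=4
Drop 3: J rot0 at col 0 lands with bottom-row=4; cleared 0 line(s) (total 0); column heights now [6 5 5 4 1], max=6
Drop 4: S rot3 at col 1 lands with bottom-row=5; cleared 0 line(s) (total 0); column heights now [6 8 7 4 1], max=8
Drop 5: S rot3 at col 2 lands with bottom-row=6; cleared 0 line(s) (total 0); column heights now [6 8 9 8 1], max=9
Drop 6: T rot2 at col 2 lands with bottom-row=8; cleared 0 line(s) (total 0); column heights now [6 8 10 10 10], max=10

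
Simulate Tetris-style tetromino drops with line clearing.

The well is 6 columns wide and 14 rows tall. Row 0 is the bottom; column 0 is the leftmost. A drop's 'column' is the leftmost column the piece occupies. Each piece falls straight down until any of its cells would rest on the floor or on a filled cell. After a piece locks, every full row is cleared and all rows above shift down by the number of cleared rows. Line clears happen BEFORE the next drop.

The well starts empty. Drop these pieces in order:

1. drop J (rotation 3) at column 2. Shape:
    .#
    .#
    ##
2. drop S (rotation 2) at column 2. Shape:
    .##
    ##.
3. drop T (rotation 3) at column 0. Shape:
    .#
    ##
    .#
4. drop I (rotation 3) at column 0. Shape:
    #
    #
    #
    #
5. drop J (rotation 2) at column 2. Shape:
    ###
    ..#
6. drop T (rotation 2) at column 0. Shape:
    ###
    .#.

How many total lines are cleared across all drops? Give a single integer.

Drop 1: J rot3 at col 2 lands with bottom-row=0; cleared 0 line(s) (total 0); column heights now [0 0 1 3 0 0], max=3
Drop 2: S rot2 at col 2 lands with bottom-row=3; cleared 0 line(s) (total 0); column heights now [0 0 4 5 5 0], max=5
Drop 3: T rot3 at col 0 lands with bottom-row=0; cleared 0 line(s) (total 0); column heights now [2 3 4 5 5 0], max=5
Drop 4: I rot3 at col 0 lands with bottom-row=2; cleared 0 line(s) (total 0); column heights now [6 3 4 5 5 0], max=6
Drop 5: J rot2 at col 2 lands with bottom-row=5; cleared 0 line(s) (total 0); column heights now [6 3 7 7 7 0], max=7
Drop 6: T rot2 at col 0 lands with bottom-row=6; cleared 0 line(s) (total 0); column heights now [8 8 8 7 7 0], max=8

Answer: 0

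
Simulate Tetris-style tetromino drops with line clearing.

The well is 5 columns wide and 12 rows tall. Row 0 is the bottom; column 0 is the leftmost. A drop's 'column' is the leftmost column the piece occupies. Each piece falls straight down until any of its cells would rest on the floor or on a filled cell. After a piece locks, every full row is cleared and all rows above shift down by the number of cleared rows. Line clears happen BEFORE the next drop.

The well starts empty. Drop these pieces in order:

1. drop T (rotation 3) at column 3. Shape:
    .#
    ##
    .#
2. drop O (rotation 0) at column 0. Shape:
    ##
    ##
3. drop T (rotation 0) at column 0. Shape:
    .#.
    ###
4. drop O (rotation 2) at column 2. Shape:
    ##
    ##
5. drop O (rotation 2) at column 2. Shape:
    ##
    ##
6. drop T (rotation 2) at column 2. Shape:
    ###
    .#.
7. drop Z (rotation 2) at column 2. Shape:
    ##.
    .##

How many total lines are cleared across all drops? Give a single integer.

Answer: 0

Derivation:
Drop 1: T rot3 at col 3 lands with bottom-row=0; cleared 0 line(s) (total 0); column heights now [0 0 0 2 3], max=3
Drop 2: O rot0 at col 0 lands with bottom-row=0; cleared 0 line(s) (total 0); column heights now [2 2 0 2 3], max=3
Drop 3: T rot0 at col 0 lands with bottom-row=2; cleared 0 line(s) (total 0); column heights now [3 4 3 2 3], max=4
Drop 4: O rot2 at col 2 lands with bottom-row=3; cleared 0 line(s) (total 0); column heights now [3 4 5 5 3], max=5
Drop 5: O rot2 at col 2 lands with bottom-row=5; cleared 0 line(s) (total 0); column heights now [3 4 7 7 3], max=7
Drop 6: T rot2 at col 2 lands with bottom-row=7; cleared 0 line(s) (total 0); column heights now [3 4 9 9 9], max=9
Drop 7: Z rot2 at col 2 lands with bottom-row=9; cleared 0 line(s) (total 0); column heights now [3 4 11 11 10], max=11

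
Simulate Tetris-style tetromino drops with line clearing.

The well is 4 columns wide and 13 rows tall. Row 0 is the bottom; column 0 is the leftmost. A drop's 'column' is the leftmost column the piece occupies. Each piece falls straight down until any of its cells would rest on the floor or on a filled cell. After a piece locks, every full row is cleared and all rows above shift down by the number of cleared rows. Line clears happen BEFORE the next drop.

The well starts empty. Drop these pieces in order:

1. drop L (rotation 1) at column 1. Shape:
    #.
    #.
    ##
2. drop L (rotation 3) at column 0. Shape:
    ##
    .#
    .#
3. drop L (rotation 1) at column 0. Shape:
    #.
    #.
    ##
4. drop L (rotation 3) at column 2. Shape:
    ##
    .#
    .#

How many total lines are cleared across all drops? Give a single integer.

Drop 1: L rot1 at col 1 lands with bottom-row=0; cleared 0 line(s) (total 0); column heights now [0 3 1 0], max=3
Drop 2: L rot3 at col 0 lands with bottom-row=3; cleared 0 line(s) (total 0); column heights now [6 6 1 0], max=6
Drop 3: L rot1 at col 0 lands with bottom-row=6; cleared 0 line(s) (total 0); column heights now [9 7 1 0], max=9
Drop 4: L rot3 at col 2 lands with bottom-row=0; cleared 0 line(s) (total 0); column heights now [9 7 3 3], max=9

Answer: 0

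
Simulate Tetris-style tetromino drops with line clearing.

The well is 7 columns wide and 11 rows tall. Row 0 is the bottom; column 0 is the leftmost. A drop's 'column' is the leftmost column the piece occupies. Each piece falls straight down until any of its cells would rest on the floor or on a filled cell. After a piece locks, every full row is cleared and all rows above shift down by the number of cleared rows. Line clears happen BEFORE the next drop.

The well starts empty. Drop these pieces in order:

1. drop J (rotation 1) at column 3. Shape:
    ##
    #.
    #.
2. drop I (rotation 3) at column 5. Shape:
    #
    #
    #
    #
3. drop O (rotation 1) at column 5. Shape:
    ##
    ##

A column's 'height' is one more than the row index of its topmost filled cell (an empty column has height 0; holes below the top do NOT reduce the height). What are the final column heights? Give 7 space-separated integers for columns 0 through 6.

Drop 1: J rot1 at col 3 lands with bottom-row=0; cleared 0 line(s) (total 0); column heights now [0 0 0 3 3 0 0], max=3
Drop 2: I rot3 at col 5 lands with bottom-row=0; cleared 0 line(s) (total 0); column heights now [0 0 0 3 3 4 0], max=4
Drop 3: O rot1 at col 5 lands with bottom-row=4; cleared 0 line(s) (total 0); column heights now [0 0 0 3 3 6 6], max=6

Answer: 0 0 0 3 3 6 6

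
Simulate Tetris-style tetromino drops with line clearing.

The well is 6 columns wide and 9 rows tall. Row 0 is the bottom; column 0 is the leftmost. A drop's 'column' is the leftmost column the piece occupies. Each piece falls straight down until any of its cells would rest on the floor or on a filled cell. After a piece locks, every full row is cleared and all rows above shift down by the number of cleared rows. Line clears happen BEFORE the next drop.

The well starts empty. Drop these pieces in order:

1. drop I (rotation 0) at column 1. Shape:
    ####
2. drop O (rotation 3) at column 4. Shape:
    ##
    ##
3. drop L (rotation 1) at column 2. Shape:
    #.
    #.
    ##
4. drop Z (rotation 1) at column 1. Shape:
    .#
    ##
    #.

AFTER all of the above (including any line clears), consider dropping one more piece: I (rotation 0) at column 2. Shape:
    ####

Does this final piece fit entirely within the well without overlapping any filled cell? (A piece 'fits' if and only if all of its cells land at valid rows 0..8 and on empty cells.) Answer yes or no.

Drop 1: I rot0 at col 1 lands with bottom-row=0; cleared 0 line(s) (total 0); column heights now [0 1 1 1 1 0], max=1
Drop 2: O rot3 at col 4 lands with bottom-row=1; cleared 0 line(s) (total 0); column heights now [0 1 1 1 3 3], max=3
Drop 3: L rot1 at col 2 lands with bottom-row=1; cleared 0 line(s) (total 0); column heights now [0 1 4 2 3 3], max=4
Drop 4: Z rot1 at col 1 lands with bottom-row=3; cleared 0 line(s) (total 0); column heights now [0 5 6 2 3 3], max=6
Test piece I rot0 at col 2 (width 4): heights before test = [0 5 6 2 3 3]; fits = True

Answer: yes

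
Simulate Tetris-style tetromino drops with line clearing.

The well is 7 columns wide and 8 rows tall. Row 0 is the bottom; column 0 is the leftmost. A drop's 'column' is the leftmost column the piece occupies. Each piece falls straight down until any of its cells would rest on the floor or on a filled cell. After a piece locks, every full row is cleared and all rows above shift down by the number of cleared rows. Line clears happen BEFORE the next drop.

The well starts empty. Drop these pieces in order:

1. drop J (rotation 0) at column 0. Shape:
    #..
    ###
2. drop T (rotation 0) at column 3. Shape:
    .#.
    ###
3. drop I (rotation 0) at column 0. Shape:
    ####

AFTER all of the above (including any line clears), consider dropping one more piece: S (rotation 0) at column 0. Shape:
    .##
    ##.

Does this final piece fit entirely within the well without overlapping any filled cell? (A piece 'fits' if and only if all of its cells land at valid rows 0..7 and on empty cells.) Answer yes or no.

Answer: yes

Derivation:
Drop 1: J rot0 at col 0 lands with bottom-row=0; cleared 0 line(s) (total 0); column heights now [2 1 1 0 0 0 0], max=2
Drop 2: T rot0 at col 3 lands with bottom-row=0; cleared 0 line(s) (total 0); column heights now [2 1 1 1 2 1 0], max=2
Drop 3: I rot0 at col 0 lands with bottom-row=2; cleared 0 line(s) (total 0); column heights now [3 3 3 3 2 1 0], max=3
Test piece S rot0 at col 0 (width 3): heights before test = [3 3 3 3 2 1 0]; fits = True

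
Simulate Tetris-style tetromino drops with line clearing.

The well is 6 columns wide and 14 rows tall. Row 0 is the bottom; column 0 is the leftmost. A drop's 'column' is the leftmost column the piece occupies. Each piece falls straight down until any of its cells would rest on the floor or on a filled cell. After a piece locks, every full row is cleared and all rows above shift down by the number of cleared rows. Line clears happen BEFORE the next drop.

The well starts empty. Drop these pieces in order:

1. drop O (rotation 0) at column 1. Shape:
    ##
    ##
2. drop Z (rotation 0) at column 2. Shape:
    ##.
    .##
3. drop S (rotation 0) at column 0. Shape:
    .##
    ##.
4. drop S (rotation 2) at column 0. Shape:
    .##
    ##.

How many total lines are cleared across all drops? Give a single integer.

Answer: 0

Derivation:
Drop 1: O rot0 at col 1 lands with bottom-row=0; cleared 0 line(s) (total 0); column heights now [0 2 2 0 0 0], max=2
Drop 2: Z rot0 at col 2 lands with bottom-row=1; cleared 0 line(s) (total 0); column heights now [0 2 3 3 2 0], max=3
Drop 3: S rot0 at col 0 lands with bottom-row=2; cleared 0 line(s) (total 0); column heights now [3 4 4 3 2 0], max=4
Drop 4: S rot2 at col 0 lands with bottom-row=4; cleared 0 line(s) (total 0); column heights now [5 6 6 3 2 0], max=6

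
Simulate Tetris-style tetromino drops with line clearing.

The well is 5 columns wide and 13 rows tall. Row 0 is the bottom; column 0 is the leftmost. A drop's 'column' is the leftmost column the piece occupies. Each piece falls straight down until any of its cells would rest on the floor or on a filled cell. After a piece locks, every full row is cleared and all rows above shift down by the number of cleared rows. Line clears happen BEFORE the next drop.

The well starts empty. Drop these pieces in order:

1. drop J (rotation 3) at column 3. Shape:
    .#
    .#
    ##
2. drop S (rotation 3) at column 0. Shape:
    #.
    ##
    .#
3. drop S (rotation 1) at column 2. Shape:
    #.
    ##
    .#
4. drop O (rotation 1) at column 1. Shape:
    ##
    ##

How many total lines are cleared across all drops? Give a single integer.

Answer: 0

Derivation:
Drop 1: J rot3 at col 3 lands with bottom-row=0; cleared 0 line(s) (total 0); column heights now [0 0 0 1 3], max=3
Drop 2: S rot3 at col 0 lands with bottom-row=0; cleared 0 line(s) (total 0); column heights now [3 2 0 1 3], max=3
Drop 3: S rot1 at col 2 lands with bottom-row=1; cleared 0 line(s) (total 0); column heights now [3 2 4 3 3], max=4
Drop 4: O rot1 at col 1 lands with bottom-row=4; cleared 0 line(s) (total 0); column heights now [3 6 6 3 3], max=6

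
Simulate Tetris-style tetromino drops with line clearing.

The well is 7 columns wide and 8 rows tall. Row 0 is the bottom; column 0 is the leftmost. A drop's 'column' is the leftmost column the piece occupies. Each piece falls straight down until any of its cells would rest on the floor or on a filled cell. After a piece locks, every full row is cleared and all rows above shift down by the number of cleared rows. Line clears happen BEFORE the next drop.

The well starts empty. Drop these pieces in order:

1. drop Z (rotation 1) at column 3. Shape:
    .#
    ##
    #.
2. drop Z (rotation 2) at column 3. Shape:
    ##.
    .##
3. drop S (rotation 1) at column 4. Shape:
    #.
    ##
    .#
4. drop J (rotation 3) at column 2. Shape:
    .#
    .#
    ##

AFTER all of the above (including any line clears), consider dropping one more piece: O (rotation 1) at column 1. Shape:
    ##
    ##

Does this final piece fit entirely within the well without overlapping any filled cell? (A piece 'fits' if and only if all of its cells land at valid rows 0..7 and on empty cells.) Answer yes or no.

Drop 1: Z rot1 at col 3 lands with bottom-row=0; cleared 0 line(s) (total 0); column heights now [0 0 0 2 3 0 0], max=3
Drop 2: Z rot2 at col 3 lands with bottom-row=3; cleared 0 line(s) (total 0); column heights now [0 0 0 5 5 4 0], max=5
Drop 3: S rot1 at col 4 lands with bottom-row=4; cleared 0 line(s) (total 0); column heights now [0 0 0 5 7 6 0], max=7
Drop 4: J rot3 at col 2 lands with bottom-row=5; cleared 0 line(s) (total 0); column heights now [0 0 6 8 7 6 0], max=8
Test piece O rot1 at col 1 (width 2): heights before test = [0 0 6 8 7 6 0]; fits = True

Answer: yes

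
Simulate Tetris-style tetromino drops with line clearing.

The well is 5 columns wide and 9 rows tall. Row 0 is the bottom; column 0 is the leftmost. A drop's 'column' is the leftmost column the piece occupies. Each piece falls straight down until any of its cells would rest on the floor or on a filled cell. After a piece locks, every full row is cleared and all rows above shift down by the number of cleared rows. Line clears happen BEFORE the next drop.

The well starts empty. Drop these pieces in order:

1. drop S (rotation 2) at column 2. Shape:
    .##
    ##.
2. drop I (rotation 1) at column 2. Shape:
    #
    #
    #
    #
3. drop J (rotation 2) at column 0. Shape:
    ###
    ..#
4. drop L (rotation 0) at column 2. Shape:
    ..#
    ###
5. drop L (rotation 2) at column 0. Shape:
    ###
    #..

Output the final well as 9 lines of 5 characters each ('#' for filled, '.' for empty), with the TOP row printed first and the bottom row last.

Answer: ###.#
#.###
###..
..#..
..#..
..#..
..#..
..###
..##.

Derivation:
Drop 1: S rot2 at col 2 lands with bottom-row=0; cleared 0 line(s) (total 0); column heights now [0 0 1 2 2], max=2
Drop 2: I rot1 at col 2 lands with bottom-row=1; cleared 0 line(s) (total 0); column heights now [0 0 5 2 2], max=5
Drop 3: J rot2 at col 0 lands with bottom-row=5; cleared 0 line(s) (total 0); column heights now [7 7 7 2 2], max=7
Drop 4: L rot0 at col 2 lands with bottom-row=7; cleared 0 line(s) (total 0); column heights now [7 7 8 8 9], max=9
Drop 5: L rot2 at col 0 lands with bottom-row=7; cleared 0 line(s) (total 0); column heights now [9 9 9 8 9], max=9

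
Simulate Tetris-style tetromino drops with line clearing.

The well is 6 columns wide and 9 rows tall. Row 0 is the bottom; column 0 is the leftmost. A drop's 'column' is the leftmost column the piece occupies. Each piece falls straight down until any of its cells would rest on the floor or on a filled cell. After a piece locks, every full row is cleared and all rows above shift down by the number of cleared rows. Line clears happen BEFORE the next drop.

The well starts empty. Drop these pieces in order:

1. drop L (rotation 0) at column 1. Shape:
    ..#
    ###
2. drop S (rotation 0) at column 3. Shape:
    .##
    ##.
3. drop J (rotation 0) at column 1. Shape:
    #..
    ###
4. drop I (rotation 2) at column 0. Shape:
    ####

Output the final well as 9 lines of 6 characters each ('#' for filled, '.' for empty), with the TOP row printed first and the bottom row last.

Drop 1: L rot0 at col 1 lands with bottom-row=0; cleared 0 line(s) (total 0); column heights now [0 1 1 2 0 0], max=2
Drop 2: S rot0 at col 3 lands with bottom-row=2; cleared 0 line(s) (total 0); column heights now [0 1 1 3 4 4], max=4
Drop 3: J rot0 at col 1 lands with bottom-row=3; cleared 0 line(s) (total 0); column heights now [0 5 4 4 4 4], max=5
Drop 4: I rot2 at col 0 lands with bottom-row=5; cleared 0 line(s) (total 0); column heights now [6 6 6 6 4 4], max=6

Answer: ......
......
......
####..
.#....
.#####
...##.
...#..
.###..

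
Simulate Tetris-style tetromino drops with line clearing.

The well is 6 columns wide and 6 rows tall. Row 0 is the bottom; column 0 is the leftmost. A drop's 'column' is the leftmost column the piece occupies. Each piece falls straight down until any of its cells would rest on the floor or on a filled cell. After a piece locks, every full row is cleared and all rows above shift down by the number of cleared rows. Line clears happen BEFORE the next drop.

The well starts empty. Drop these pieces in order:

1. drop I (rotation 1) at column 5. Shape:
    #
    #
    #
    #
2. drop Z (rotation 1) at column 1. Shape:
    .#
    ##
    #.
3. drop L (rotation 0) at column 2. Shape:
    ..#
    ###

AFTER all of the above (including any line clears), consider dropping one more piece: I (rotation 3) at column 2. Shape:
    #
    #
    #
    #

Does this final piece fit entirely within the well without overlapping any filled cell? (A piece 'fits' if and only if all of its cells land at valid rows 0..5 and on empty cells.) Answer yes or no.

Answer: no

Derivation:
Drop 1: I rot1 at col 5 lands with bottom-row=0; cleared 0 line(s) (total 0); column heights now [0 0 0 0 0 4], max=4
Drop 2: Z rot1 at col 1 lands with bottom-row=0; cleared 0 line(s) (total 0); column heights now [0 2 3 0 0 4], max=4
Drop 3: L rot0 at col 2 lands with bottom-row=3; cleared 0 line(s) (total 0); column heights now [0 2 4 4 5 4], max=5
Test piece I rot3 at col 2 (width 1): heights before test = [0 2 4 4 5 4]; fits = False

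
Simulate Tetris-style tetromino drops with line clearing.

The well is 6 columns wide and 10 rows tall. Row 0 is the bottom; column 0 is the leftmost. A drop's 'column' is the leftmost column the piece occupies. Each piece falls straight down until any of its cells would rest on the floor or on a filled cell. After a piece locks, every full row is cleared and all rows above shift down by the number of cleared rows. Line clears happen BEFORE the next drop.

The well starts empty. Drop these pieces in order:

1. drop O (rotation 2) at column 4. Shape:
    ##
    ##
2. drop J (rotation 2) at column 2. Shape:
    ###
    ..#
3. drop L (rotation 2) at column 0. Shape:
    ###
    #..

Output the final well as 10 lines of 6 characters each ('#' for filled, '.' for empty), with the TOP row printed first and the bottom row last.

Drop 1: O rot2 at col 4 lands with bottom-row=0; cleared 0 line(s) (total 0); column heights now [0 0 0 0 2 2], max=2
Drop 2: J rot2 at col 2 lands with bottom-row=2; cleared 0 line(s) (total 0); column heights now [0 0 4 4 4 2], max=4
Drop 3: L rot2 at col 0 lands with bottom-row=3; cleared 0 line(s) (total 0); column heights now [5 5 5 4 4 2], max=5

Answer: ......
......
......
......
......
###...
#.###.
....#.
....##
....##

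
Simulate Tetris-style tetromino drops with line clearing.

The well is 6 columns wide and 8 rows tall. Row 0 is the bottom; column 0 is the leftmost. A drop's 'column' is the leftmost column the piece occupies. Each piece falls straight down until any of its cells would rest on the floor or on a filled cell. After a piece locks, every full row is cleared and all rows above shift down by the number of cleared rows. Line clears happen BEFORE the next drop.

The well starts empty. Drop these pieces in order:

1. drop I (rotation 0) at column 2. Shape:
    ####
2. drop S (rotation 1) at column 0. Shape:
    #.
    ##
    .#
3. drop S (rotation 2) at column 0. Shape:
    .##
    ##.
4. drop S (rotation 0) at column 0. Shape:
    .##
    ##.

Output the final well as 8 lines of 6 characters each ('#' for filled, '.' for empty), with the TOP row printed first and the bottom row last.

Answer: ......
.##...
##....
.##...
##....
#.....
##....
.#####

Derivation:
Drop 1: I rot0 at col 2 lands with bottom-row=0; cleared 0 line(s) (total 0); column heights now [0 0 1 1 1 1], max=1
Drop 2: S rot1 at col 0 lands with bottom-row=0; cleared 0 line(s) (total 0); column heights now [3 2 1 1 1 1], max=3
Drop 3: S rot2 at col 0 lands with bottom-row=3; cleared 0 line(s) (total 0); column heights now [4 5 5 1 1 1], max=5
Drop 4: S rot0 at col 0 lands with bottom-row=5; cleared 0 line(s) (total 0); column heights now [6 7 7 1 1 1], max=7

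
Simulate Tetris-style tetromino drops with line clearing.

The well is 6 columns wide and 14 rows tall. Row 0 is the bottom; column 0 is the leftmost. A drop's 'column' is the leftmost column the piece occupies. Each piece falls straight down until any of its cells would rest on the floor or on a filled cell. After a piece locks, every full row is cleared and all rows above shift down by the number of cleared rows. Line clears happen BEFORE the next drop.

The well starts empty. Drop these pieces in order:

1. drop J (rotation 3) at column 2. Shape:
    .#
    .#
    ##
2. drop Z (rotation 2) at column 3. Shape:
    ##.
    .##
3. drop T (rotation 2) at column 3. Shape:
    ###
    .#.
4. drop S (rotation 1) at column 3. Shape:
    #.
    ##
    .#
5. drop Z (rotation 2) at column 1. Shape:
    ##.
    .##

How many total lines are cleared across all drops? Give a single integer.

Answer: 0

Derivation:
Drop 1: J rot3 at col 2 lands with bottom-row=0; cleared 0 line(s) (total 0); column heights now [0 0 1 3 0 0], max=3
Drop 2: Z rot2 at col 3 lands with bottom-row=2; cleared 0 line(s) (total 0); column heights now [0 0 1 4 4 3], max=4
Drop 3: T rot2 at col 3 lands with bottom-row=4; cleared 0 line(s) (total 0); column heights now [0 0 1 6 6 6], max=6
Drop 4: S rot1 at col 3 lands with bottom-row=6; cleared 0 line(s) (total 0); column heights now [0 0 1 9 8 6], max=9
Drop 5: Z rot2 at col 1 lands with bottom-row=9; cleared 0 line(s) (total 0); column heights now [0 11 11 10 8 6], max=11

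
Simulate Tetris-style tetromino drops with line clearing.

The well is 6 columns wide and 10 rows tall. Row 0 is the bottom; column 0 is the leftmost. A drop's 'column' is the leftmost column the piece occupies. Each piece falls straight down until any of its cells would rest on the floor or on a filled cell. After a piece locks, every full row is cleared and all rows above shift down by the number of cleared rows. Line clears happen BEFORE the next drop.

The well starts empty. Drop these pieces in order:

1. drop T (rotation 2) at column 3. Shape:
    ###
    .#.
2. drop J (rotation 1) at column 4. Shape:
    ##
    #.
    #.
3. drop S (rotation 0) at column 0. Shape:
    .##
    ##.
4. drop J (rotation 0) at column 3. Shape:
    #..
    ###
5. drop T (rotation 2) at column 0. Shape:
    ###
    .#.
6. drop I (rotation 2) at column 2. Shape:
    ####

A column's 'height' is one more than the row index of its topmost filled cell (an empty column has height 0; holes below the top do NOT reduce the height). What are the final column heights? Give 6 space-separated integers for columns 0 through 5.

Answer: 4 4 8 8 8 8

Derivation:
Drop 1: T rot2 at col 3 lands with bottom-row=0; cleared 0 line(s) (total 0); column heights now [0 0 0 2 2 2], max=2
Drop 2: J rot1 at col 4 lands with bottom-row=2; cleared 0 line(s) (total 0); column heights now [0 0 0 2 5 5], max=5
Drop 3: S rot0 at col 0 lands with bottom-row=0; cleared 0 line(s) (total 0); column heights now [1 2 2 2 5 5], max=5
Drop 4: J rot0 at col 3 lands with bottom-row=5; cleared 0 line(s) (total 0); column heights now [1 2 2 7 6 6], max=7
Drop 5: T rot2 at col 0 lands with bottom-row=2; cleared 0 line(s) (total 0); column heights now [4 4 4 7 6 6], max=7
Drop 6: I rot2 at col 2 lands with bottom-row=7; cleared 0 line(s) (total 0); column heights now [4 4 8 8 8 8], max=8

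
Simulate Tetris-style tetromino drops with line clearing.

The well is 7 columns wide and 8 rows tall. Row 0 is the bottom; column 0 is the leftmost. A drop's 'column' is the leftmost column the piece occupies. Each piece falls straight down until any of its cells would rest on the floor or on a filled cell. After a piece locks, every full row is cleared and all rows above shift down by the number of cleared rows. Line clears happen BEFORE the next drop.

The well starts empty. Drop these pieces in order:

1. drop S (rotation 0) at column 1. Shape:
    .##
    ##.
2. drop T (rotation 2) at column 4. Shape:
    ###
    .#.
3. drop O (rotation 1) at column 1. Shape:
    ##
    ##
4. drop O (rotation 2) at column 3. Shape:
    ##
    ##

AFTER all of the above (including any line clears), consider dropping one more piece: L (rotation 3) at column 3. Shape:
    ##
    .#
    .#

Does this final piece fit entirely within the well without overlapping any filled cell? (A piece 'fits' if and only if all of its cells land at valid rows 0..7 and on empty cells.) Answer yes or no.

Answer: yes

Derivation:
Drop 1: S rot0 at col 1 lands with bottom-row=0; cleared 0 line(s) (total 0); column heights now [0 1 2 2 0 0 0], max=2
Drop 2: T rot2 at col 4 lands with bottom-row=0; cleared 0 line(s) (total 0); column heights now [0 1 2 2 2 2 2], max=2
Drop 3: O rot1 at col 1 lands with bottom-row=2; cleared 0 line(s) (total 0); column heights now [0 4 4 2 2 2 2], max=4
Drop 4: O rot2 at col 3 lands with bottom-row=2; cleared 0 line(s) (total 0); column heights now [0 4 4 4 4 2 2], max=4
Test piece L rot3 at col 3 (width 2): heights before test = [0 4 4 4 4 2 2]; fits = True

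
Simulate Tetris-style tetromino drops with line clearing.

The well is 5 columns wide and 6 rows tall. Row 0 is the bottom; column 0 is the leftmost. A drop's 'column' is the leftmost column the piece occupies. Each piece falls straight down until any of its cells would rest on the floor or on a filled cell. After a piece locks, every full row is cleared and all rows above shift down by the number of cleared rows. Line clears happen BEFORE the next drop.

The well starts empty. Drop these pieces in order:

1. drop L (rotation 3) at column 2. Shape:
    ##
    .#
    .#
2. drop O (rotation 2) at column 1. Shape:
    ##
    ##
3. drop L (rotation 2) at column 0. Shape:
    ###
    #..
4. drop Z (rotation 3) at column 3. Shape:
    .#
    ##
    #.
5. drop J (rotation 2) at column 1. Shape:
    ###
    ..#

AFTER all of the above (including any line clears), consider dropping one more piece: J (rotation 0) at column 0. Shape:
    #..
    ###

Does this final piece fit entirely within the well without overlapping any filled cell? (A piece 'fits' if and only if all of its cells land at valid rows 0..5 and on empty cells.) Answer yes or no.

Drop 1: L rot3 at col 2 lands with bottom-row=0; cleared 0 line(s) (total 0); column heights now [0 0 3 3 0], max=3
Drop 2: O rot2 at col 1 lands with bottom-row=3; cleared 0 line(s) (total 0); column heights now [0 5 5 3 0], max=5
Drop 3: L rot2 at col 0 lands with bottom-row=4; cleared 0 line(s) (total 0); column heights now [6 6 6 3 0], max=6
Drop 4: Z rot3 at col 3 lands with bottom-row=3; cleared 1 line(s) (total 1); column heights now [5 5 5 4 5], max=5
Drop 5: J rot2 at col 1 lands with bottom-row=4; cleared 1 line(s) (total 2); column heights now [0 5 5 5 0], max=5
Test piece J rot0 at col 0 (width 3): heights before test = [0 5 5 5 0]; fits = False

Answer: no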